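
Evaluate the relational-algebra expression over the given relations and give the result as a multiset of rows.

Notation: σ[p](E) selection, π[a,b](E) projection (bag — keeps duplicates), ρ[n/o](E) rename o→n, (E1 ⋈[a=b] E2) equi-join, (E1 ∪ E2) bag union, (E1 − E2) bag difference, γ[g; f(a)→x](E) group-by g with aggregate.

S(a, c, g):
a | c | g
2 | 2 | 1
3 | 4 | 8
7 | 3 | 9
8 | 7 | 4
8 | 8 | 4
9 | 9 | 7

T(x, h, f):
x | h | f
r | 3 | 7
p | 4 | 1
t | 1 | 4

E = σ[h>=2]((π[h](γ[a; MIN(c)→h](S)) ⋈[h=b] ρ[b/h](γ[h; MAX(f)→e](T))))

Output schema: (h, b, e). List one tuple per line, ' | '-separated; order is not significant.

Subexpression sizes:
  S → 6
  γ[a; MIN(c)→h](S) → 5
  π[h](γ[a; MIN(c)→h](S)) → 5
  T → 3
  γ[h; MAX(f)→e](T) → 3
  ρ[b/h](γ[h; MAX(f)→e](T)) → 3
  (π[h](γ[a; MIN(c)→h](S)) ⋈[h=b] ρ[b/h](γ[h; MAX(f)→e](T))) → 2
  σ[h>=2]((π[h](γ[a; MIN(c)→h](S)) ⋈[h=b] ρ[b/h](γ[h; MAX(f)→e](T)))) → 2

== RESULT ==
h | b | e
3 | 3 | 7
4 | 4 | 1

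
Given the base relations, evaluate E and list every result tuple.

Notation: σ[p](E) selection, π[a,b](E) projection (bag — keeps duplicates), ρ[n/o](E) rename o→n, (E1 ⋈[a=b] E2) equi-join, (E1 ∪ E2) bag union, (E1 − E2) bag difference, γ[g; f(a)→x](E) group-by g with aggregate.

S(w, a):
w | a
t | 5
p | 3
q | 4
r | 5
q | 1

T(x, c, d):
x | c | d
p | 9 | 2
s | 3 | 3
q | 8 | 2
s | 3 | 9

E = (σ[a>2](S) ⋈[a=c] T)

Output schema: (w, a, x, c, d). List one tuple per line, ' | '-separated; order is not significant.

Stepwise |·|:
  S → 5
  σ[a>2](S) → 4
  T → 4
  (σ[a>2](S) ⋈[a=c] T) → 2

== RESULT ==
w | a | x | c | d
p | 3 | s | 3 | 3
p | 3 | s | 3 | 9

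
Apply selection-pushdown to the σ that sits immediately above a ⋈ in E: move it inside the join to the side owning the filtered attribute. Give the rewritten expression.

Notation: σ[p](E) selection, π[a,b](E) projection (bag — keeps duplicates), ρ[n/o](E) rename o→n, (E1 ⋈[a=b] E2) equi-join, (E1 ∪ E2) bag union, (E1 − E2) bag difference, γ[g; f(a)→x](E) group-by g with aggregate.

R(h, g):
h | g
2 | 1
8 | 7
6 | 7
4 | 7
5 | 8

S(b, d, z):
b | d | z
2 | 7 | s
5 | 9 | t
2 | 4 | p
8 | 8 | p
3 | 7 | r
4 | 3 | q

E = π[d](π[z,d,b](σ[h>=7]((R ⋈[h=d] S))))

σ filters on h, owned by the left side.
E' = π[d](π[z,d,b]((σ[h>=7](R) ⋈[h=d] S)))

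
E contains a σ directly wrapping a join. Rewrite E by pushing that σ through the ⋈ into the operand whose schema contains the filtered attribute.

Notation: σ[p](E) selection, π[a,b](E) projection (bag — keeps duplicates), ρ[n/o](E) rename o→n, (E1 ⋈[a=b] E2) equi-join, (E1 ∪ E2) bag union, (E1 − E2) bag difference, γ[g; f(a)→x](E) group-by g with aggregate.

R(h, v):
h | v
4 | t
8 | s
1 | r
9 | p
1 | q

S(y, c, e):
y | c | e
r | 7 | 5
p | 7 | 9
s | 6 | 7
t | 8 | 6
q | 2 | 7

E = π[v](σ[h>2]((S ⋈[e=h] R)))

σ filters on h, owned by the right side.
E' = π[v]((S ⋈[e=h] σ[h>2](R)))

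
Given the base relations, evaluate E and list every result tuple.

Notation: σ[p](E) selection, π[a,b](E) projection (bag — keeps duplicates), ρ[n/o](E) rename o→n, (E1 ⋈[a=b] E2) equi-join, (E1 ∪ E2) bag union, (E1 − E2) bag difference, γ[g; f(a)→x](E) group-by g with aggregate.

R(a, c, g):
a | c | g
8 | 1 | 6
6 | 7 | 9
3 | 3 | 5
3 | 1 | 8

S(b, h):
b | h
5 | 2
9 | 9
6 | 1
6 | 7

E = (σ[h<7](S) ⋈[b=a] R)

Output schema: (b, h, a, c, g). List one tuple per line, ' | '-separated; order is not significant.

Subexpression sizes:
  S → 4
  σ[h<7](S) → 2
  R → 4
  (σ[h<7](S) ⋈[b=a] R) → 1

== RESULT ==
b | h | a | c | g
6 | 1 | 6 | 7 | 9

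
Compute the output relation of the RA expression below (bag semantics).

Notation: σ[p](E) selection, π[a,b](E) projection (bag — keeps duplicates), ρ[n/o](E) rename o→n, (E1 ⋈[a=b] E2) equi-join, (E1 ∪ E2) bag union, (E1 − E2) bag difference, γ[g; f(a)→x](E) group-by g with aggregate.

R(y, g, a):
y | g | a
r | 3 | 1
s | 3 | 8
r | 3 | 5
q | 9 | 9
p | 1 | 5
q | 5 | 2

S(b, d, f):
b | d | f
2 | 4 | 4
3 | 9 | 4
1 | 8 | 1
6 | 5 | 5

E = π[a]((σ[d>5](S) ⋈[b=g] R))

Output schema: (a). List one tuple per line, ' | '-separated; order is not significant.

Subexpression sizes:
  S → 4
  σ[d>5](S) → 2
  R → 6
  (σ[d>5](S) ⋈[b=g] R) → 4
  π[a]((σ[d>5](S) ⋈[b=g] R)) → 4

== RESULT ==
a
1
5
5
8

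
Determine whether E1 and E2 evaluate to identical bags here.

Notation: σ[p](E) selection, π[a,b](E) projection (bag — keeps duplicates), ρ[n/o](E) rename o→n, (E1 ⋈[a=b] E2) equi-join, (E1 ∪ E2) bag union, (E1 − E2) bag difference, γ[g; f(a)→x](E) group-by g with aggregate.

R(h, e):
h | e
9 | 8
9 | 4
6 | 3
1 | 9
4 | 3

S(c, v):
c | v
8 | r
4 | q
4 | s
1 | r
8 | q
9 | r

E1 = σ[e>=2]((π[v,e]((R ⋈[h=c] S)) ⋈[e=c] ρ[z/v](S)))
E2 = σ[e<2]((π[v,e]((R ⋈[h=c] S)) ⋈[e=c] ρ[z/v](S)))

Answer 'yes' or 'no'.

E1 stepwise |·|:
  R → 5
  S → 6
  (R ⋈[h=c] S) → 5
  π[v,e]((R ⋈[h=c] S)) → 5
  S → 6
  ρ[z/v](S) → 6
  (π[v,e]((R ⋈[h=c] S)) ⋈[e=c] ρ[z/v](S)) → 5
  σ[e>=2]((π[v,e]((R ⋈[h=c] S)) ⋈[e=c] ρ[z/v](S))) → 5
E2 stepwise |·|:
  R → 5
  S → 6
  (R ⋈[h=c] S) → 5
  π[v,e]((R ⋈[h=c] S)) → 5
  S → 6
  ρ[z/v](S) → 6
  (π[v,e]((R ⋈[h=c] S)) ⋈[e=c] ρ[z/v](S)) → 5
  σ[e<2]((π[v,e]((R ⋈[h=c] S)) ⋈[e=c] ρ[z/v](S))) → 0

E1 result:
v | e | c | z
r | 4 | 4 | q
r | 4 | 4 | s
r | 8 | 8 | q
r | 8 | 8 | r
r | 9 | 9 | r
E2 result:
v | e | c | z
(0 rows)
Witness: ('r', 9, 9, 'r') appears 1× in E1 but 0× in E2.

no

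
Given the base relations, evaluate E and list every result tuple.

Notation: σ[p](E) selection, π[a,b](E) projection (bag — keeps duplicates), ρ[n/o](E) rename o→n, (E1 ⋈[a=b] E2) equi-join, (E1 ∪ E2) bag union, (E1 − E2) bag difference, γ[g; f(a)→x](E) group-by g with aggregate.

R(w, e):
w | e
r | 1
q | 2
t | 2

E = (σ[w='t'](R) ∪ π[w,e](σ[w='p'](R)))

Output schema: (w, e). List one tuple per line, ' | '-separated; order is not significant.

Stepwise |·|:
  R → 3
  σ[w='t'](R) → 1
  R → 3
  σ[w='p'](R) → 0
  π[w,e](σ[w='p'](R)) → 0
  (σ[w='t'](R) ∪ π[w,e](σ[w='p'](R))) → 1

== RESULT ==
w | e
t | 2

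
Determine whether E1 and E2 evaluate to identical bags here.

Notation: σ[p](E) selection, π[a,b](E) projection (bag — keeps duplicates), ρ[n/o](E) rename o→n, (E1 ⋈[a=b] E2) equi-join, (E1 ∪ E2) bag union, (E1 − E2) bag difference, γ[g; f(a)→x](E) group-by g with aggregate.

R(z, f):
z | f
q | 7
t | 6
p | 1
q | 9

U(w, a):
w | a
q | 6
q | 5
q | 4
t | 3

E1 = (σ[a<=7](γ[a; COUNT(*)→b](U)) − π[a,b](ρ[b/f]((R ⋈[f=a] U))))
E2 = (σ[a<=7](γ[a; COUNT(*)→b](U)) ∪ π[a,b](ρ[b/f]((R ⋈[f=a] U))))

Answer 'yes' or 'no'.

E1 per-node cardinality:
  U → 4
  γ[a; COUNT(*)→b](U) → 4
  σ[a<=7](γ[a; COUNT(*)→b](U)) → 4
  R → 4
  U → 4
  (R ⋈[f=a] U) → 1
  ρ[b/f]((R ⋈[f=a] U)) → 1
  π[a,b](ρ[b/f]((R ⋈[f=a] U))) → 1
  (σ[a<=7](γ[a; COUNT(*)→b](U)) − π[a,b](ρ[b/f]((R ⋈[f=a] U)))) → 4
E2 per-node cardinality:
  U → 4
  γ[a; COUNT(*)→b](U) → 4
  σ[a<=7](γ[a; COUNT(*)→b](U)) → 4
  R → 4
  U → 4
  (R ⋈[f=a] U) → 1
  ρ[b/f]((R ⋈[f=a] U)) → 1
  π[a,b](ρ[b/f]((R ⋈[f=a] U))) → 1
  (σ[a<=7](γ[a; COUNT(*)→b](U)) ∪ π[a,b](ρ[b/f]((R ⋈[f=a] U)))) → 5

E1 result:
a | b
3 | 1
4 | 1
5 | 1
6 | 1
E2 result:
a | b
3 | 1
4 | 1
5 | 1
6 | 1
6 | 6
Witness: (6, 6) appears 0× in E1 but 1× in E2.

no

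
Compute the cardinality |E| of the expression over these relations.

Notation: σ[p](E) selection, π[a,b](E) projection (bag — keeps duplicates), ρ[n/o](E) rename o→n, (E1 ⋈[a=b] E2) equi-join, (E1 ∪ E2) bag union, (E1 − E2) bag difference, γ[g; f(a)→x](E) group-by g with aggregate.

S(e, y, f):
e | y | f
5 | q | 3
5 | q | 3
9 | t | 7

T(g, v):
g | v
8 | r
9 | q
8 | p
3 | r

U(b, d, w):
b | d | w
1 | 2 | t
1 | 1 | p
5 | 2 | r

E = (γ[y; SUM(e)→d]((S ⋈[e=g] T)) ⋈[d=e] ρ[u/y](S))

Subexpression sizes:
  S → 3
  T → 4
  (S ⋈[e=g] T) → 1
  γ[y; SUM(e)→d]((S ⋈[e=g] T)) → 1
  S → 3
  ρ[u/y](S) → 3
  (γ[y; SUM(e)→d]((S ⋈[e=g] T)) ⋈[d=e] ρ[u/y](S)) → 1

|E| = 1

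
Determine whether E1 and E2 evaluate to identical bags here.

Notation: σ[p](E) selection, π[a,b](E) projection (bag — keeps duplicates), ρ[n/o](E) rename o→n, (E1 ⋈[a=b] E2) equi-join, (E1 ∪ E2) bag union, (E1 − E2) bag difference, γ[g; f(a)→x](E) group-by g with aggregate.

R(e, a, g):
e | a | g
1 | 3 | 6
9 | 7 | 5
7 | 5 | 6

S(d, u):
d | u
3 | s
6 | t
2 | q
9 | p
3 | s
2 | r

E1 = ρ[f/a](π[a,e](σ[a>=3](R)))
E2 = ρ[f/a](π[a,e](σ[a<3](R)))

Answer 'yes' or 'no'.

E1 stepwise |·|:
  R → 3
  σ[a>=3](R) → 3
  π[a,e](σ[a>=3](R)) → 3
  ρ[f/a](π[a,e](σ[a>=3](R))) → 3
E2 stepwise |·|:
  R → 3
  σ[a<3](R) → 0
  π[a,e](σ[a<3](R)) → 0
  ρ[f/a](π[a,e](σ[a<3](R))) → 0

E1 result:
f | e
3 | 1
5 | 7
7 | 9
E2 result:
f | e
(0 rows)
Witness: (3, 1) appears 1× in E1 but 0× in E2.

no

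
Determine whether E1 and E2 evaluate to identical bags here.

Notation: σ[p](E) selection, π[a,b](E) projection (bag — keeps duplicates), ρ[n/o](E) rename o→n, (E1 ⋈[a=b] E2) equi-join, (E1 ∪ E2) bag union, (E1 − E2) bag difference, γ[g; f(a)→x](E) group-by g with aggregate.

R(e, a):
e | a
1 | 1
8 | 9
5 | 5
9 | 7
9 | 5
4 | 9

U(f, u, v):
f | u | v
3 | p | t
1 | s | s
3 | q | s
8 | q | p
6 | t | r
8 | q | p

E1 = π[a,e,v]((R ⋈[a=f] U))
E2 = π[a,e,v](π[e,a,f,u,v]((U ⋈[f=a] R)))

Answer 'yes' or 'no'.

E1 stepwise |·|:
  R → 6
  U → 6
  (R ⋈[a=f] U) → 1
  π[a,e,v]((R ⋈[a=f] U)) → 1
E2 stepwise |·|:
  U → 6
  R → 6
  (U ⋈[f=a] R) → 1
  π[e,a,f,u,v]((U ⋈[f=a] R)) → 1
  π[a,e,v](π[e,a,f,u,v]((U ⋈[f=a] R))) → 1

E1 and E2 produce the same multiset:
a | e | v
1 | 1 | s

yes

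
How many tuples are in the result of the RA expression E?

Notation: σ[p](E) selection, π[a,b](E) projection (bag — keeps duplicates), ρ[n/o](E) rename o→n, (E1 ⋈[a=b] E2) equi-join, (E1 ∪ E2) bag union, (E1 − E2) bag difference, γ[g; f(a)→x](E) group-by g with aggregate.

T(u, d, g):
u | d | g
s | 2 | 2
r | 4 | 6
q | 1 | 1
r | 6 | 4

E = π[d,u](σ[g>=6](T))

Stepwise |·|:
  T → 4
  σ[g>=6](T) → 1
  π[d,u](σ[g>=6](T)) → 1

|E| = 1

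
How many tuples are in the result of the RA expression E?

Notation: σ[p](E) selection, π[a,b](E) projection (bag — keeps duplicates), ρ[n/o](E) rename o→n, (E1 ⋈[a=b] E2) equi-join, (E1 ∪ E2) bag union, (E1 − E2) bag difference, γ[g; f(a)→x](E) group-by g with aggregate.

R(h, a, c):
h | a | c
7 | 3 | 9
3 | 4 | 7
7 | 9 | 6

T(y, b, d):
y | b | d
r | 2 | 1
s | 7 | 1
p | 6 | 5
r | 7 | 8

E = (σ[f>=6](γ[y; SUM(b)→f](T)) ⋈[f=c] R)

Per-node cardinality:
  T → 4
  γ[y; SUM(b)→f](T) → 3
  σ[f>=6](γ[y; SUM(b)→f](T)) → 3
  R → 3
  (σ[f>=6](γ[y; SUM(b)→f](T)) ⋈[f=c] R) → 3

|E| = 3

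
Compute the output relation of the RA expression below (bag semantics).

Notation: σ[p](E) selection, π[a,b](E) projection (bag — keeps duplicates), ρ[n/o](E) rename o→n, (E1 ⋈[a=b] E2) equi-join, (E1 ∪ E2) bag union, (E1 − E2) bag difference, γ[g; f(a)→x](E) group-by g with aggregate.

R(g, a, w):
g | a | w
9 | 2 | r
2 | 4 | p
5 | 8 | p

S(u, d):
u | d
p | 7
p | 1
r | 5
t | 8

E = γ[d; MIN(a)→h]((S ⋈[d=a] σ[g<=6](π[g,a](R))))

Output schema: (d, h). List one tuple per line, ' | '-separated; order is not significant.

Subexpression sizes:
  S → 4
  R → 3
  π[g,a](R) → 3
  σ[g<=6](π[g,a](R)) → 2
  (S ⋈[d=a] σ[g<=6](π[g,a](R))) → 1
  γ[d; MIN(a)→h]((S ⋈[d=a] σ[g<=6](π[g,a](R)))) → 1

== RESULT ==
d | h
8 | 8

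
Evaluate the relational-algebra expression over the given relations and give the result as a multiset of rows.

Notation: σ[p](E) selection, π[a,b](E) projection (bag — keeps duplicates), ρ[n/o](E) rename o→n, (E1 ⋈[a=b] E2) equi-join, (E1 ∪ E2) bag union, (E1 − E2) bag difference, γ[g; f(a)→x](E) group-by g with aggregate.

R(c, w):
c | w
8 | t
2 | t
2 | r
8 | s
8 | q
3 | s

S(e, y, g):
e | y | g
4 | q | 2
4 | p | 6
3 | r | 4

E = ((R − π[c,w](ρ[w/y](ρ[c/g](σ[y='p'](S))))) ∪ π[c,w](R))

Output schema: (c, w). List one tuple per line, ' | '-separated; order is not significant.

Row counts bottom-up:
  R → 6
  S → 3
  σ[y='p'](S) → 1
  ρ[c/g](σ[y='p'](S)) → 1
  ρ[w/y](ρ[c/g](σ[y='p'](S))) → 1
  π[c,w](ρ[w/y](ρ[c/g](σ[y='p'](S)))) → 1
  (R − π[c,w](ρ[w/y](ρ[c/g](σ[y='p'](S))))) → 6
  R → 6
  π[c,w](R) → 6
  ((R − π[c,w](ρ[w/y](ρ[c/g](σ[y='p'](S))))) ∪ π[c,w](R)) → 12

== RESULT ==
c | w
2 | r
2 | r
2 | t
2 | t
3 | s
3 | s
8 | q
8 | q
8 | s
8 | s
8 | t
8 | t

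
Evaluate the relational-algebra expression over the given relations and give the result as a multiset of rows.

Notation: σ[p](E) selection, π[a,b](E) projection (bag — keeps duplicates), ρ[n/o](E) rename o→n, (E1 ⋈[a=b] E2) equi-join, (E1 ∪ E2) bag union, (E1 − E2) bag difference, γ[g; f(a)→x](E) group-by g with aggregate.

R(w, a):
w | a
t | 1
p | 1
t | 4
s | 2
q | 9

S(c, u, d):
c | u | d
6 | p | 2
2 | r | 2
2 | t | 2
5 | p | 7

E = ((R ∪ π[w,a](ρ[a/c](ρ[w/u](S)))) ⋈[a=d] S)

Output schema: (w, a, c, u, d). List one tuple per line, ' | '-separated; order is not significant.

Subexpression sizes:
  R → 5
  S → 4
  ρ[w/u](S) → 4
  ρ[a/c](ρ[w/u](S)) → 4
  π[w,a](ρ[a/c](ρ[w/u](S))) → 4
  (R ∪ π[w,a](ρ[a/c](ρ[w/u](S)))) → 9
  S → 4
  ((R ∪ π[w,a](ρ[a/c](ρ[w/u](S)))) ⋈[a=d] S) → 9

== RESULT ==
w | a | c | u | d
r | 2 | 2 | r | 2
r | 2 | 2 | t | 2
r | 2 | 6 | p | 2
s | 2 | 2 | r | 2
s | 2 | 2 | t | 2
s | 2 | 6 | p | 2
t | 2 | 2 | r | 2
t | 2 | 2 | t | 2
t | 2 | 6 | p | 2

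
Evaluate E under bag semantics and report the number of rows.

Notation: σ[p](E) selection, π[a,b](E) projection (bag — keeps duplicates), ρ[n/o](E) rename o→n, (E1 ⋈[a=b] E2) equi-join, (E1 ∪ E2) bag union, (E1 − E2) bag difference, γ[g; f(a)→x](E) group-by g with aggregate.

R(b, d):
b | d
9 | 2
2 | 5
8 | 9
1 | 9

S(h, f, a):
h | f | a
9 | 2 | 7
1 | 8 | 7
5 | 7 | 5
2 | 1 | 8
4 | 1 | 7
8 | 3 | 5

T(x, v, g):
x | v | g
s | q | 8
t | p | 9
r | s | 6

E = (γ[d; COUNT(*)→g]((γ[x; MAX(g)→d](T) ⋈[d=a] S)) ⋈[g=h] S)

Per-node cardinality:
  T → 3
  γ[x; MAX(g)→d](T) → 3
  S → 6
  (γ[x; MAX(g)→d](T) ⋈[d=a] S) → 1
  γ[d; COUNT(*)→g]((γ[x; MAX(g)→d](T) ⋈[d=a] S)) → 1
  S → 6
  (γ[d; COUNT(*)→g]((γ[x; MAX(g)→d](T) ⋈[d=a] S)) ⋈[g=h] S) → 1

|E| = 1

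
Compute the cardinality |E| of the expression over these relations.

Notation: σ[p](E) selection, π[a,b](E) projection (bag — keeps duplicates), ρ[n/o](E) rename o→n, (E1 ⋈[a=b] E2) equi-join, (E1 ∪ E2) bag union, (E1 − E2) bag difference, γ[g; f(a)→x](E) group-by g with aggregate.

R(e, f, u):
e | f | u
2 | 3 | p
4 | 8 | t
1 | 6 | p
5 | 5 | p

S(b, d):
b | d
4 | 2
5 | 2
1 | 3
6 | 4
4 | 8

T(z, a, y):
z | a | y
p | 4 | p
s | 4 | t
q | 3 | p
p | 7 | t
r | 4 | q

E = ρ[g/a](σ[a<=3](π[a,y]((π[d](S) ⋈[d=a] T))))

Stepwise |·|:
  S → 5
  π[d](S) → 5
  T → 5
  (π[d](S) ⋈[d=a] T) → 4
  π[a,y]((π[d](S) ⋈[d=a] T)) → 4
  σ[a<=3](π[a,y]((π[d](S) ⋈[d=a] T))) → 1
  ρ[g/a](σ[a<=3](π[a,y]((π[d](S) ⋈[d=a] T)))) → 1

|E| = 1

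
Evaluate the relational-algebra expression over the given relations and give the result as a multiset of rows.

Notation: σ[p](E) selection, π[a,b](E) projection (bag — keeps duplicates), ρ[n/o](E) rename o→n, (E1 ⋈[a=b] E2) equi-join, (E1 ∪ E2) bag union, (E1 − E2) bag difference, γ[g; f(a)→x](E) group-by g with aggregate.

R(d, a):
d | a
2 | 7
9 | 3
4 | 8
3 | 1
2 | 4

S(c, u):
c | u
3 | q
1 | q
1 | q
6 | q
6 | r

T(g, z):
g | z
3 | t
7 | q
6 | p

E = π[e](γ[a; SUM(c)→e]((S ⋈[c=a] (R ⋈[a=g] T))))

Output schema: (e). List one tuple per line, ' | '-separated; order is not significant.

Stepwise |·|:
  S → 5
  R → 5
  T → 3
  (R ⋈[a=g] T) → 2
  (S ⋈[c=a] (R ⋈[a=g] T)) → 1
  γ[a; SUM(c)→e]((S ⋈[c=a] (R ⋈[a=g] T))) → 1
  π[e](γ[a; SUM(c)→e]((S ⋈[c=a] (R ⋈[a=g] T)))) → 1

== RESULT ==
e
3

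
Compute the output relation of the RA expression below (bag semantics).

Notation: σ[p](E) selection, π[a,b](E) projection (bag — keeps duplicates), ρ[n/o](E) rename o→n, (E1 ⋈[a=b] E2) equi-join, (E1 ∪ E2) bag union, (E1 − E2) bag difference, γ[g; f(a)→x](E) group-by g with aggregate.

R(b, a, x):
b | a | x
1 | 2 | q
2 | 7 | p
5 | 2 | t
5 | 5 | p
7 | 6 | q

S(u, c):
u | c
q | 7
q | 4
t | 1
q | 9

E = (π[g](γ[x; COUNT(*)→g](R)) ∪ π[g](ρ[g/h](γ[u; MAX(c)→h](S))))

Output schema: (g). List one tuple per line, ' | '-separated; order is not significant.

Per-node cardinality:
  R → 5
  γ[x; COUNT(*)→g](R) → 3
  π[g](γ[x; COUNT(*)→g](R)) → 3
  S → 4
  γ[u; MAX(c)→h](S) → 2
  ρ[g/h](γ[u; MAX(c)→h](S)) → 2
  π[g](ρ[g/h](γ[u; MAX(c)→h](S))) → 2
  (π[g](γ[x; COUNT(*)→g](R)) ∪ π[g](ρ[g/h](γ[u; MAX(c)→h](S)))) → 5

== RESULT ==
g
1
1
2
2
9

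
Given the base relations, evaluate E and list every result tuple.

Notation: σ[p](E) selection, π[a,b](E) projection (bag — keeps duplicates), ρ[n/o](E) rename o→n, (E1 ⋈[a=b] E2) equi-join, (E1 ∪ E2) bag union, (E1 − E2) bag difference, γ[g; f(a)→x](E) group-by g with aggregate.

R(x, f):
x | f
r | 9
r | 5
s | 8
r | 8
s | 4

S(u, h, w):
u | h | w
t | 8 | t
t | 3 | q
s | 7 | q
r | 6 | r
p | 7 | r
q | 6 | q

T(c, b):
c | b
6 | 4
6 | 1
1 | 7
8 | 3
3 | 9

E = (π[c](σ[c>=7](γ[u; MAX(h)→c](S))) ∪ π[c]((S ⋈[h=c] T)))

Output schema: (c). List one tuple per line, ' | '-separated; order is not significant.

Row counts bottom-up:
  S → 6
  γ[u; MAX(h)→c](S) → 5
  σ[c>=7](γ[u; MAX(h)→c](S)) → 3
  π[c](σ[c>=7](γ[u; MAX(h)→c](S))) → 3
  S → 6
  T → 5
  (S ⋈[h=c] T) → 6
  π[c]((S ⋈[h=c] T)) → 6
  (π[c](σ[c>=7](γ[u; MAX(h)→c](S))) ∪ π[c]((S ⋈[h=c] T))) → 9

== RESULT ==
c
3
6
6
6
6
7
7
8
8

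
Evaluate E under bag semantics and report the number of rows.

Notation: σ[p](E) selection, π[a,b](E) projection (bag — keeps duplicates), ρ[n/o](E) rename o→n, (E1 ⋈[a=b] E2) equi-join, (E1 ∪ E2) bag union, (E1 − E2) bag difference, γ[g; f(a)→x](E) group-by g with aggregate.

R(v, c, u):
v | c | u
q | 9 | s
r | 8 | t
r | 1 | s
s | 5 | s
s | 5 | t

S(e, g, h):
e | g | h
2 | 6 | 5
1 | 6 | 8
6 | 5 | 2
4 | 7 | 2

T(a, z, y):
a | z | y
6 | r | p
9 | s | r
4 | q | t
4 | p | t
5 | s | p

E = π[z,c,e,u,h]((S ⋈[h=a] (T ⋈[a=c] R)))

Subexpression sizes:
  S → 4
  T → 5
  R → 5
  (T ⋈[a=c] R) → 3
  (S ⋈[h=a] (T ⋈[a=c] R)) → 2
  π[z,c,e,u,h]((S ⋈[h=a] (T ⋈[a=c] R))) → 2

|E| = 2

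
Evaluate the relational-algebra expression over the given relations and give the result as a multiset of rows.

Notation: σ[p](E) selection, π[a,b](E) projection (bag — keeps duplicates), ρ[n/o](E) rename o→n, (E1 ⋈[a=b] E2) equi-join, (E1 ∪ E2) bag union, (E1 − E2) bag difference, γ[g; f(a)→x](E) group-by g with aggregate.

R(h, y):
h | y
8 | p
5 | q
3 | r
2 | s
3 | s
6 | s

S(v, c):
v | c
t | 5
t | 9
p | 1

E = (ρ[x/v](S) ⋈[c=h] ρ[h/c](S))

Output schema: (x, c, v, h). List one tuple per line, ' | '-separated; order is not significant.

Row counts bottom-up:
  S → 3
  ρ[x/v](S) → 3
  S → 3
  ρ[h/c](S) → 3
  (ρ[x/v](S) ⋈[c=h] ρ[h/c](S)) → 3

== RESULT ==
x | c | v | h
p | 1 | p | 1
t | 5 | t | 5
t | 9 | t | 9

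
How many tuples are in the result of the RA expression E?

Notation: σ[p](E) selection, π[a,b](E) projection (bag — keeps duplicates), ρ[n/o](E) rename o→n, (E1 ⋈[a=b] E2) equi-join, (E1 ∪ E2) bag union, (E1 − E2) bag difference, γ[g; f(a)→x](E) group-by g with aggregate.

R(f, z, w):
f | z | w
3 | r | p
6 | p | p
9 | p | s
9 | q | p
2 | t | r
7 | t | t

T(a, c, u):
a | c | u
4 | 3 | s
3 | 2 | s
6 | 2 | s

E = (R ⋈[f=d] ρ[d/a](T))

Subexpression sizes:
  R → 6
  T → 3
  ρ[d/a](T) → 3
  (R ⋈[f=d] ρ[d/a](T)) → 2

|E| = 2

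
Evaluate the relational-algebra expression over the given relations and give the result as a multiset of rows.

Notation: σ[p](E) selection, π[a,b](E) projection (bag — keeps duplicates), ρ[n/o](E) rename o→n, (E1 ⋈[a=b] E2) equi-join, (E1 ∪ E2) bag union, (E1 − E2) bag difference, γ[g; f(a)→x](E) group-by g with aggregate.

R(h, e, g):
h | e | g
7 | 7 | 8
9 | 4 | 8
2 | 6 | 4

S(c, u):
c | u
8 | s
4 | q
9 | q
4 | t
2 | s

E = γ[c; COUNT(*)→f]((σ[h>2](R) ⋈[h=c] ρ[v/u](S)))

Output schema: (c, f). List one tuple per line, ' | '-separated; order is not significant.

Per-node cardinality:
  R → 3
  σ[h>2](R) → 2
  S → 5
  ρ[v/u](S) → 5
  (σ[h>2](R) ⋈[h=c] ρ[v/u](S)) → 1
  γ[c; COUNT(*)→f]((σ[h>2](R) ⋈[h=c] ρ[v/u](S))) → 1

== RESULT ==
c | f
9 | 1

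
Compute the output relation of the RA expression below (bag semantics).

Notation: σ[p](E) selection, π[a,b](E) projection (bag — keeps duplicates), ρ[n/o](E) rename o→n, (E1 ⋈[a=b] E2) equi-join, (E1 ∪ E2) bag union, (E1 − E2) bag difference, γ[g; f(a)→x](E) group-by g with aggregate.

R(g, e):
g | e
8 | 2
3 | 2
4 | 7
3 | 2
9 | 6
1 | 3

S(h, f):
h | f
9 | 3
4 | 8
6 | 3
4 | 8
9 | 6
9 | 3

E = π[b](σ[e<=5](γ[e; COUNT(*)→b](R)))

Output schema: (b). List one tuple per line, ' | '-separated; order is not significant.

Per-node cardinality:
  R → 6
  γ[e; COUNT(*)→b](R) → 4
  σ[e<=5](γ[e; COUNT(*)→b](R)) → 2
  π[b](σ[e<=5](γ[e; COUNT(*)→b](R))) → 2

== RESULT ==
b
1
3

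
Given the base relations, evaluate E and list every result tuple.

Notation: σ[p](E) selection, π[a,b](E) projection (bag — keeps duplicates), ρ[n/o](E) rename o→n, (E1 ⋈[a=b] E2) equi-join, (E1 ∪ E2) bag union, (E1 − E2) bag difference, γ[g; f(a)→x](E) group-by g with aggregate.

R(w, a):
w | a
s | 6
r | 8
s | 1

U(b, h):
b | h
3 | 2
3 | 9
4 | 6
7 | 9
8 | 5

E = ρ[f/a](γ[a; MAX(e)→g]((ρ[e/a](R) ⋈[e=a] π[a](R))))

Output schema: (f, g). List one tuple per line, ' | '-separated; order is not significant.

Stepwise |·|:
  R → 3
  ρ[e/a](R) → 3
  R → 3
  π[a](R) → 3
  (ρ[e/a](R) ⋈[e=a] π[a](R)) → 3
  γ[a; MAX(e)→g]((ρ[e/a](R) ⋈[e=a] π[a](R))) → 3
  ρ[f/a](γ[a; MAX(e)→g]((ρ[e/a](R) ⋈[e=a] π[a](R)))) → 3

== RESULT ==
f | g
1 | 1
6 | 6
8 | 8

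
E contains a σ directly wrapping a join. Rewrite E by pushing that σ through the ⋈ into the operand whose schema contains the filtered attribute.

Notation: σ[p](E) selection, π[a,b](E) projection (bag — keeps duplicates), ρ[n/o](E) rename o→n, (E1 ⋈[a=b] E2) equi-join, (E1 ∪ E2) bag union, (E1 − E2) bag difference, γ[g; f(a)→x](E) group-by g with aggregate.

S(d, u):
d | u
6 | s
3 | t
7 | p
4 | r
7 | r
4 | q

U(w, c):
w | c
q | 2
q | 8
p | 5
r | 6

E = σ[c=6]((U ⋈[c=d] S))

σ filters on c, owned by the left side.
E' = (σ[c=6](U) ⋈[c=d] S)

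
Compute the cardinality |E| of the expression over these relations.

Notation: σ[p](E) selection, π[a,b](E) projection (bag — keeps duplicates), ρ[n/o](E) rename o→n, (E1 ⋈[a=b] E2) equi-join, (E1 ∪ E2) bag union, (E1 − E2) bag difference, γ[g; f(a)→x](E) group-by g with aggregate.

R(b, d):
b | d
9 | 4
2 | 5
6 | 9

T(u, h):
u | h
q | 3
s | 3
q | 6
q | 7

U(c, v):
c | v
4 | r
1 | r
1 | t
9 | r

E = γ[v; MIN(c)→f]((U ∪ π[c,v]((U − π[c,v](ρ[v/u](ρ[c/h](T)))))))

Per-node cardinality:
  U → 4
  U → 4
  T → 4
  ρ[c/h](T) → 4
  ρ[v/u](ρ[c/h](T)) → 4
  π[c,v](ρ[v/u](ρ[c/h](T))) → 4
  (U − π[c,v](ρ[v/u](ρ[c/h](T)))) → 4
  π[c,v]((U − π[c,v](ρ[v/u](ρ[c/h](T))))) → 4
  (U ∪ π[c,v]((U − π[c,v](ρ[v/u](ρ[c/h](T)))))) → 8
  γ[v; MIN(c)→f]((U ∪ π[c,v]((U − π[c,v](ρ[v/u](ρ[c/h](T))))))) → 2

|E| = 2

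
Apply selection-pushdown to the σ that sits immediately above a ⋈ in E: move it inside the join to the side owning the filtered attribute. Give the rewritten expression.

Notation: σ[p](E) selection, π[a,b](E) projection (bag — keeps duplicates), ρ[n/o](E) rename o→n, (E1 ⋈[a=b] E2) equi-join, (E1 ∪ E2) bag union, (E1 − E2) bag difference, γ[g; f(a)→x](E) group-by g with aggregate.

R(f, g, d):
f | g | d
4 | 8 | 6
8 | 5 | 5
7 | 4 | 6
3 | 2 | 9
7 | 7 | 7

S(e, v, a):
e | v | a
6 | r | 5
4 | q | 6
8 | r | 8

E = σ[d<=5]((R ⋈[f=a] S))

σ filters on d, owned by the left side.
E' = (σ[d<=5](R) ⋈[f=a] S)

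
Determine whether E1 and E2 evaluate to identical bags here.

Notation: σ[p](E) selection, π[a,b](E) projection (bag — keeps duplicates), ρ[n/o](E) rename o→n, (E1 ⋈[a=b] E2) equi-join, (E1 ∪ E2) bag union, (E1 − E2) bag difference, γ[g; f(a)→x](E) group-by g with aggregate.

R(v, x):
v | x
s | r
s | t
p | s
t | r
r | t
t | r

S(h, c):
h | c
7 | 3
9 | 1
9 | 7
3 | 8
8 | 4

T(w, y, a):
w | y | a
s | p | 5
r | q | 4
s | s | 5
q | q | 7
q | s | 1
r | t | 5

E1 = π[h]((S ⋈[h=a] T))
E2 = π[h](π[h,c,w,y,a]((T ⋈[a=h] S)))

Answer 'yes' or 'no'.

E1 stepwise |·|:
  S → 5
  T → 6
  (S ⋈[h=a] T) → 1
  π[h]((S ⋈[h=a] T)) → 1
E2 stepwise |·|:
  T → 6
  S → 5
  (T ⋈[a=h] S) → 1
  π[h,c,w,y,a]((T ⋈[a=h] S)) → 1
  π[h](π[h,c,w,y,a]((T ⋈[a=h] S))) → 1

E1 and E2 produce the same multiset:
h
7

yes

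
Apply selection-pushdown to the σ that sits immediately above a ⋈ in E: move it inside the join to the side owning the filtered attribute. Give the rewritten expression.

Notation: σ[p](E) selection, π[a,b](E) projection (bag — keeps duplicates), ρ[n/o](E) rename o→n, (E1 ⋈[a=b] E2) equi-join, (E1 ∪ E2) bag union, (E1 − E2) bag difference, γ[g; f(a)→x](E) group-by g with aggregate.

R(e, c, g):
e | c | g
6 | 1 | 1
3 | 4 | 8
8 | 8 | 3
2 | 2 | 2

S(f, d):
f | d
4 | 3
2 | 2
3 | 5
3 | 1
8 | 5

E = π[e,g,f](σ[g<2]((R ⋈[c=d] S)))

σ filters on g, owned by the left side.
E' = π[e,g,f]((σ[g<2](R) ⋈[c=d] S))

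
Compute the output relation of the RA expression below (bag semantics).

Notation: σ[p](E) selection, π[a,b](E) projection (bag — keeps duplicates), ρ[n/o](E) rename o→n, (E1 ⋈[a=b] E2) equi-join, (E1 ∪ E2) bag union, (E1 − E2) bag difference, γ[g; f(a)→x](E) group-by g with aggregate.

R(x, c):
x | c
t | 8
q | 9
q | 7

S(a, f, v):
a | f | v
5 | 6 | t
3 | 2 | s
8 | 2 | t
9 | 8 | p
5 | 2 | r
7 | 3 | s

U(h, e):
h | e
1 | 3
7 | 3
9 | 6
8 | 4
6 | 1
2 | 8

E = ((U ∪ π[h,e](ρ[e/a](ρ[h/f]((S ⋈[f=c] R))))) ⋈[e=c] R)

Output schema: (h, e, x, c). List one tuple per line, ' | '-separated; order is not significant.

Subexpression sizes:
  U → 6
  S → 6
  R → 3
  (S ⋈[f=c] R) → 1
  ρ[h/f]((S ⋈[f=c] R)) → 1
  ρ[e/a](ρ[h/f]((S ⋈[f=c] R))) → 1
  π[h,e](ρ[e/a](ρ[h/f]((S ⋈[f=c] R)))) → 1
  (U ∪ π[h,e](ρ[e/a](ρ[h/f]((S ⋈[f=c] R))))) → 7
  R → 3
  ((U ∪ π[h,e](ρ[e/a](ρ[h/f]((S ⋈[f=c] R))))) ⋈[e=c] R) → 2

== RESULT ==
h | e | x | c
2 | 8 | t | 8
8 | 9 | q | 9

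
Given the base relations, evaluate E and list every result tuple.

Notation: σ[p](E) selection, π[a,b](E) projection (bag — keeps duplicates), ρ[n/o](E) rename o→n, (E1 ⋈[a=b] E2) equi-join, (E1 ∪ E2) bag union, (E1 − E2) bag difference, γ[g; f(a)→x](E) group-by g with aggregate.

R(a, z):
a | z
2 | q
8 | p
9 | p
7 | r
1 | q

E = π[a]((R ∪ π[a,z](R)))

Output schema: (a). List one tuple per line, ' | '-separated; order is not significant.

Row counts bottom-up:
  R → 5
  R → 5
  π[a,z](R) → 5
  (R ∪ π[a,z](R)) → 10
  π[a]((R ∪ π[a,z](R))) → 10

== RESULT ==
a
1
1
2
2
7
7
8
8
9
9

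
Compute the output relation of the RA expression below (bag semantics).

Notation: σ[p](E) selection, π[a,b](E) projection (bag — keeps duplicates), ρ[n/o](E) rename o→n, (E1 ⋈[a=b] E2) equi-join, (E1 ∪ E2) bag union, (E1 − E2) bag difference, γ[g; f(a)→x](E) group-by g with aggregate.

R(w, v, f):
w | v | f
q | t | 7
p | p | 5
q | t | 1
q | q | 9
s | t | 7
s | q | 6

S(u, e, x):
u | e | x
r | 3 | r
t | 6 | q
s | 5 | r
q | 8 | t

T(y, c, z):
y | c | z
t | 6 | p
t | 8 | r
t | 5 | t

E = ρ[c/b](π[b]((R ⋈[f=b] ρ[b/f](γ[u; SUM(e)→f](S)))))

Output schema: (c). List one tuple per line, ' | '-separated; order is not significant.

Per-node cardinality:
  R → 6
  S → 4
  γ[u; SUM(e)→f](S) → 4
  ρ[b/f](γ[u; SUM(e)→f](S)) → 4
  (R ⋈[f=b] ρ[b/f](γ[u; SUM(e)→f](S))) → 2
  π[b]((R ⋈[f=b] ρ[b/f](γ[u; SUM(e)→f](S)))) → 2
  ρ[c/b](π[b]((R ⋈[f=b] ρ[b/f](γ[u; SUM(e)→f](S))))) → 2

== RESULT ==
c
5
6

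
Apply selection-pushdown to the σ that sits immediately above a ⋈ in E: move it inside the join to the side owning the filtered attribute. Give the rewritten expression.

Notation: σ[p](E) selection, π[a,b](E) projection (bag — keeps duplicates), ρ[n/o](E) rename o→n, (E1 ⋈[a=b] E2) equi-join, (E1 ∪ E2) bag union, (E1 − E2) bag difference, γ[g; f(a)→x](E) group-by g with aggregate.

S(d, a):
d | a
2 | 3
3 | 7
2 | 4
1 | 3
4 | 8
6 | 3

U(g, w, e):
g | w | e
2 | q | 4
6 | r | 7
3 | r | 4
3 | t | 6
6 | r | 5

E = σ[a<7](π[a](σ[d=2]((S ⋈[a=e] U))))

σ filters on d, owned by the left side.
E' = σ[a<7](π[a]((σ[d=2](S) ⋈[a=e] U)))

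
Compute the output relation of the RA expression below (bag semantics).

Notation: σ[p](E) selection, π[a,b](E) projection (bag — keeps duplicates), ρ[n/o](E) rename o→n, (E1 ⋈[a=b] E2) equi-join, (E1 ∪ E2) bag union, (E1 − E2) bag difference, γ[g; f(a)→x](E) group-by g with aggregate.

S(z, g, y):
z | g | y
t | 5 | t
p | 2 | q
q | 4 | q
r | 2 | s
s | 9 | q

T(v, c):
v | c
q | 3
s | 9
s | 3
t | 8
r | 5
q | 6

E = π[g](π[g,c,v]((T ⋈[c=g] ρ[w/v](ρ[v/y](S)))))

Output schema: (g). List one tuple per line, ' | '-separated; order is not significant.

Row counts bottom-up:
  T → 6
  S → 5
  ρ[v/y](S) → 5
  ρ[w/v](ρ[v/y](S)) → 5
  (T ⋈[c=g] ρ[w/v](ρ[v/y](S))) → 2
  π[g,c,v]((T ⋈[c=g] ρ[w/v](ρ[v/y](S)))) → 2
  π[g](π[g,c,v]((T ⋈[c=g] ρ[w/v](ρ[v/y](S))))) → 2

== RESULT ==
g
5
9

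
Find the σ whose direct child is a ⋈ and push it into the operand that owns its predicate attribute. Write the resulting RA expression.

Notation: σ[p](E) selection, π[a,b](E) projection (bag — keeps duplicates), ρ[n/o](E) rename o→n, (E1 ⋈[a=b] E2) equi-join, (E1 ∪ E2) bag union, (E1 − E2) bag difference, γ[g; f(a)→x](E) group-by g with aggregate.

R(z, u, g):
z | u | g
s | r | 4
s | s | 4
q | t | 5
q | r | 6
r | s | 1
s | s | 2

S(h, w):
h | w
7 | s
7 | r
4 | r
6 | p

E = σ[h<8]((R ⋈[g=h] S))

σ filters on h, owned by the right side.
E' = (R ⋈[g=h] σ[h<8](S))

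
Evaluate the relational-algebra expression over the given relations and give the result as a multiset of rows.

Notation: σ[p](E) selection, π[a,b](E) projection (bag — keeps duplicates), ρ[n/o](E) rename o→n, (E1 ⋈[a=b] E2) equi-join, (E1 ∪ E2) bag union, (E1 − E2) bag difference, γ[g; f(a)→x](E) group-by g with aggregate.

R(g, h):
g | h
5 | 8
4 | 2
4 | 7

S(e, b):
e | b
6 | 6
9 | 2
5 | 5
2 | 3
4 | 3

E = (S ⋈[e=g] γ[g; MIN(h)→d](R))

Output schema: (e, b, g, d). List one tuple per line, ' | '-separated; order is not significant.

Per-node cardinality:
  S → 5
  R → 3
  γ[g; MIN(h)→d](R) → 2
  (S ⋈[e=g] γ[g; MIN(h)→d](R)) → 2

== RESULT ==
e | b | g | d
4 | 3 | 4 | 2
5 | 5 | 5 | 8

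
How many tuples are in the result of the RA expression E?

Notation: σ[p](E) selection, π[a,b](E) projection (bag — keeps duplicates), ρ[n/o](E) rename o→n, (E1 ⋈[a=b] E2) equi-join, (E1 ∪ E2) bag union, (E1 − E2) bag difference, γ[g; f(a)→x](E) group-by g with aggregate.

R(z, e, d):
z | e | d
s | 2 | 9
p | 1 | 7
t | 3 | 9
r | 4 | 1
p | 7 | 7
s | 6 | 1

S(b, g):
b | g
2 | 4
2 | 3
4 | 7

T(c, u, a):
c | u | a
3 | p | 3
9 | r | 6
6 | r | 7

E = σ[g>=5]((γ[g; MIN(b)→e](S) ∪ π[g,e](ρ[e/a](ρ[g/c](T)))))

Row counts bottom-up:
  S → 3
  γ[g; MIN(b)→e](S) → 3
  T → 3
  ρ[g/c](T) → 3
  ρ[e/a](ρ[g/c](T)) → 3
  π[g,e](ρ[e/a](ρ[g/c](T))) → 3
  (γ[g; MIN(b)→e](S) ∪ π[g,e](ρ[e/a](ρ[g/c](T)))) → 6
  σ[g>=5]((γ[g; MIN(b)→e](S) ∪ π[g,e](ρ[e/a](ρ[g/c](T))))) → 3

|E| = 3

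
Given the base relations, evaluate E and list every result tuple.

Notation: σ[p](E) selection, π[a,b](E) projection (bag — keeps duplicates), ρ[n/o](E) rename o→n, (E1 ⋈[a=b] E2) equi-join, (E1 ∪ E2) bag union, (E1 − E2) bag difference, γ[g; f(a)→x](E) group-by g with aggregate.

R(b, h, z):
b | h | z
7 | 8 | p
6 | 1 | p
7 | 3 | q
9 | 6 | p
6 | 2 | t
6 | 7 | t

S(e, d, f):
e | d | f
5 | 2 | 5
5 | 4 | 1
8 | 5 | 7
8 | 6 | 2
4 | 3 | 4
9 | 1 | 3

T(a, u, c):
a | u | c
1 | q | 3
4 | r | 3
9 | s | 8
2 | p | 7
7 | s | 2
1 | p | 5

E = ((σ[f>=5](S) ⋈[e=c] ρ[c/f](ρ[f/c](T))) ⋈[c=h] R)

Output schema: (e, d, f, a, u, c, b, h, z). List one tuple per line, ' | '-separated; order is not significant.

Stepwise |·|:
  S → 6
  σ[f>=5](S) → 2
  T → 6
  ρ[f/c](T) → 6
  ρ[c/f](ρ[f/c](T)) → 6
  (σ[f>=5](S) ⋈[e=c] ρ[c/f](ρ[f/c](T))) → 2
  R → 6
  ((σ[f>=5](S) ⋈[e=c] ρ[c/f](ρ[f/c](T))) ⋈[c=h] R) → 1

== RESULT ==
e | d | f | a | u | c | b | h | z
8 | 5 | 7 | 9 | s | 8 | 7 | 8 | p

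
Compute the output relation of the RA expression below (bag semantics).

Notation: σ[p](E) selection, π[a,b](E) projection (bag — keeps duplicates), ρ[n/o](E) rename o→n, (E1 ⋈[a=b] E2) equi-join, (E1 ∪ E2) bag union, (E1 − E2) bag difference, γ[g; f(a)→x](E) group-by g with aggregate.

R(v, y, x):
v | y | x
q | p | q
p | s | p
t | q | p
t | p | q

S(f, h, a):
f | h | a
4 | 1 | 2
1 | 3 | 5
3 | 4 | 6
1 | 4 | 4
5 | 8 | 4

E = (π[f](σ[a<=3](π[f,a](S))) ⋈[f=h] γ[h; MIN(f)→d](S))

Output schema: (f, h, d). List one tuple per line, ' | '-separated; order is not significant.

Row counts bottom-up:
  S → 5
  π[f,a](S) → 5
  σ[a<=3](π[f,a](S)) → 1
  π[f](σ[a<=3](π[f,a](S))) → 1
  S → 5
  γ[h; MIN(f)→d](S) → 4
  (π[f](σ[a<=3](π[f,a](S))) ⋈[f=h] γ[h; MIN(f)→d](S)) → 1

== RESULT ==
f | h | d
4 | 4 | 1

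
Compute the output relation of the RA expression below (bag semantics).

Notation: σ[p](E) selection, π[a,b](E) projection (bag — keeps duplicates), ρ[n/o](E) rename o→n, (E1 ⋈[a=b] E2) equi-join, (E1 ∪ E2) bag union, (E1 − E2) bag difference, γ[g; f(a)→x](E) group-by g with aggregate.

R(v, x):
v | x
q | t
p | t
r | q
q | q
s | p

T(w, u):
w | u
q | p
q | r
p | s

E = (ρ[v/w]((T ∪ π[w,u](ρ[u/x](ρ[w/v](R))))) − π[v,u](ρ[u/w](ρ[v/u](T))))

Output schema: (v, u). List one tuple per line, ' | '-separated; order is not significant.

Stepwise |·|:
  T → 3
  R → 5
  ρ[w/v](R) → 5
  ρ[u/x](ρ[w/v](R)) → 5
  π[w,u](ρ[u/x](ρ[w/v](R))) → 5
  (T ∪ π[w,u](ρ[u/x](ρ[w/v](R)))) → 8
  ρ[v/w]((T ∪ π[w,u](ρ[u/x](ρ[w/v](R))))) → 8
  T → 3
  ρ[v/u](T) → 3
  ρ[u/w](ρ[v/u](T)) → 3
  π[v,u](ρ[u/w](ρ[v/u](T))) → 3
  (ρ[v/w]((T ∪ π[w,u](ρ[u/x](ρ[w/v](R))))) − π[v,u](ρ[u/w](ρ[v/u](T)))) → 6

== RESULT ==
v | u
p | s
p | t
q | p
q | q
q | r
q | t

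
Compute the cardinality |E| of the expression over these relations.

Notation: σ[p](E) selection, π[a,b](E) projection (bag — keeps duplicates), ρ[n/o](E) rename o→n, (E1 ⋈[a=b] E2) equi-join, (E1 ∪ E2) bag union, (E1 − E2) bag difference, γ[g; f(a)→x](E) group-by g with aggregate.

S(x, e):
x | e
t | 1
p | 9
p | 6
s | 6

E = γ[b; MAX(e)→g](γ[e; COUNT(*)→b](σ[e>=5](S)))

Subexpression sizes:
  S → 4
  σ[e>=5](S) → 3
  γ[e; COUNT(*)→b](σ[e>=5](S)) → 2
  γ[b; MAX(e)→g](γ[e; COUNT(*)→b](σ[e>=5](S))) → 2

|E| = 2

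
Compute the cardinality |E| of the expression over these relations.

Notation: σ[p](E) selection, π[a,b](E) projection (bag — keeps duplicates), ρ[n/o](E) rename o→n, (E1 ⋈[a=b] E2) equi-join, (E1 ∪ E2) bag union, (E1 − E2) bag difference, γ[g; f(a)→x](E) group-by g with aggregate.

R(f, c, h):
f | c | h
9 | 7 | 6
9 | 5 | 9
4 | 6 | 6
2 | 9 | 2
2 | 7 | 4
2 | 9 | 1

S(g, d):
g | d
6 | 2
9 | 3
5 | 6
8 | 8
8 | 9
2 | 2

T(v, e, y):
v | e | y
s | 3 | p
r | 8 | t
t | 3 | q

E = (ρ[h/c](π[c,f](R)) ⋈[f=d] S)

Per-node cardinality:
  R → 6
  π[c,f](R) → 6
  ρ[h/c](π[c,f](R)) → 6
  S → 6
  (ρ[h/c](π[c,f](R)) ⋈[f=d] S) → 8

|E| = 8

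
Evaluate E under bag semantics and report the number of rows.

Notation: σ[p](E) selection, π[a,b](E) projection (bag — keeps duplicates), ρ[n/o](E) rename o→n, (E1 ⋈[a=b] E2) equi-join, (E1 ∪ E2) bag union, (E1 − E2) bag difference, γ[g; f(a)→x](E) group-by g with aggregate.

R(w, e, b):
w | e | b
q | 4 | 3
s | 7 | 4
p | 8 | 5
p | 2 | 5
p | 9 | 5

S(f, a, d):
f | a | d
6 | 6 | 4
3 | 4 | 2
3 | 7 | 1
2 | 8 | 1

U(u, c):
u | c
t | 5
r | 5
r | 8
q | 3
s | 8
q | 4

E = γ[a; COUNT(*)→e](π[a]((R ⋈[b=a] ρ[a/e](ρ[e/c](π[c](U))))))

Row counts bottom-up:
  R → 5
  U → 6
  π[c](U) → 6
  ρ[e/c](π[c](U)) → 6
  ρ[a/e](ρ[e/c](π[c](U))) → 6
  (R ⋈[b=a] ρ[a/e](ρ[e/c](π[c](U)))) → 8
  π[a]((R ⋈[b=a] ρ[a/e](ρ[e/c](π[c](U))))) → 8
  γ[a; COUNT(*)→e](π[a]((R ⋈[b=a] ρ[a/e](ρ[e/c](π[c](U)))))) → 3

|E| = 3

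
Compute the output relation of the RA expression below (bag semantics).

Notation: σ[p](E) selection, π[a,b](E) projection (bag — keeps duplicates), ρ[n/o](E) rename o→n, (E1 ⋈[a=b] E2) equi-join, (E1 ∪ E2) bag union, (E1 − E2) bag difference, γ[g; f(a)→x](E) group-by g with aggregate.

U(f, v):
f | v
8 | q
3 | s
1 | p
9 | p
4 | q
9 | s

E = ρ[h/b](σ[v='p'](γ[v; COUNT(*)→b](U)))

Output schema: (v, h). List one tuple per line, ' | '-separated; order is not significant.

Stepwise |·|:
  U → 6
  γ[v; COUNT(*)→b](U) → 3
  σ[v='p'](γ[v; COUNT(*)→b](U)) → 1
  ρ[h/b](σ[v='p'](γ[v; COUNT(*)→b](U))) → 1

== RESULT ==
v | h
p | 2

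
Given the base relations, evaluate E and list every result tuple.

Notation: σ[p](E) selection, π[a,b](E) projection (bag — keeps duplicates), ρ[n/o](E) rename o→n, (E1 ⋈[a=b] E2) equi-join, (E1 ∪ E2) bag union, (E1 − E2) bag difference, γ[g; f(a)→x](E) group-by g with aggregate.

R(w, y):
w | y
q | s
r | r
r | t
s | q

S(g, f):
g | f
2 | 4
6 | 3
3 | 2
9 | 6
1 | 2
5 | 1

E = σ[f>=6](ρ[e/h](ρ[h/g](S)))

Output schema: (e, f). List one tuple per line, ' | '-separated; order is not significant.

Stepwise |·|:
  S → 6
  ρ[h/g](S) → 6
  ρ[e/h](ρ[h/g](S)) → 6
  σ[f>=6](ρ[e/h](ρ[h/g](S))) → 1

== RESULT ==
e | f
9 | 6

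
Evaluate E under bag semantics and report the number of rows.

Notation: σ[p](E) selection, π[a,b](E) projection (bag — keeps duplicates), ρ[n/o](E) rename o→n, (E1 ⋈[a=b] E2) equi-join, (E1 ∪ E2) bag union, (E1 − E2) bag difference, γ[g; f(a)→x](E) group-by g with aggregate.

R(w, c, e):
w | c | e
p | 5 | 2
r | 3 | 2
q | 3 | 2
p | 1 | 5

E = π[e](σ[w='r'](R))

Row counts bottom-up:
  R → 4
  σ[w='r'](R) → 1
  π[e](σ[w='r'](R)) → 1

|E| = 1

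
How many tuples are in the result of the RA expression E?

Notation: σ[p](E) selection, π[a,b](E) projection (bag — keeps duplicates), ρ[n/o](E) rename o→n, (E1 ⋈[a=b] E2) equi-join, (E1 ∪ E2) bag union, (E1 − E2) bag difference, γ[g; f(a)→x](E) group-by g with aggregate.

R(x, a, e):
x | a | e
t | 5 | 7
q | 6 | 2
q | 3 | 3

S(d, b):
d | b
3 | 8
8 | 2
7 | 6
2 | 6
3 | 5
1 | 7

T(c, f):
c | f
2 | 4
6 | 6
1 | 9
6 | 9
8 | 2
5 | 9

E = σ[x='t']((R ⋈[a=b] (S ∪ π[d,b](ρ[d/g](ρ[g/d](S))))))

Per-node cardinality:
  R → 3
  S → 6
  S → 6
  ρ[g/d](S) → 6
  ρ[d/g](ρ[g/d](S)) → 6
  π[d,b](ρ[d/g](ρ[g/d](S))) → 6
  (S ∪ π[d,b](ρ[d/g](ρ[g/d](S)))) → 12
  (R ⋈[a=b] (S ∪ π[d,b](ρ[d/g](ρ[g/d](S))))) → 6
  σ[x='t']((R ⋈[a=b] (S ∪ π[d,b](ρ[d/g](ρ[g/d](S)))))) → 2

|E| = 2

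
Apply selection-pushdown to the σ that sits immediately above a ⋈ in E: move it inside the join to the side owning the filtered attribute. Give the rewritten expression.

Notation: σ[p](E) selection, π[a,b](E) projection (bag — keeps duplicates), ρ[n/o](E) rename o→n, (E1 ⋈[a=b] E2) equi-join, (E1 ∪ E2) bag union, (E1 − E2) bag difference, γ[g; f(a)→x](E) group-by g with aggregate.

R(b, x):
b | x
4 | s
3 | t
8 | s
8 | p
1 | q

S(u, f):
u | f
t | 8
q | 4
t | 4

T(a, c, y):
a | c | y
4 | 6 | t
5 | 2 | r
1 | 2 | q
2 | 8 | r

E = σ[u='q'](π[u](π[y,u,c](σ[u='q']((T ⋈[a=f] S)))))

σ filters on u, owned by the right side.
E' = σ[u='q'](π[u](π[y,u,c]((T ⋈[a=f] σ[u='q'](S)))))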